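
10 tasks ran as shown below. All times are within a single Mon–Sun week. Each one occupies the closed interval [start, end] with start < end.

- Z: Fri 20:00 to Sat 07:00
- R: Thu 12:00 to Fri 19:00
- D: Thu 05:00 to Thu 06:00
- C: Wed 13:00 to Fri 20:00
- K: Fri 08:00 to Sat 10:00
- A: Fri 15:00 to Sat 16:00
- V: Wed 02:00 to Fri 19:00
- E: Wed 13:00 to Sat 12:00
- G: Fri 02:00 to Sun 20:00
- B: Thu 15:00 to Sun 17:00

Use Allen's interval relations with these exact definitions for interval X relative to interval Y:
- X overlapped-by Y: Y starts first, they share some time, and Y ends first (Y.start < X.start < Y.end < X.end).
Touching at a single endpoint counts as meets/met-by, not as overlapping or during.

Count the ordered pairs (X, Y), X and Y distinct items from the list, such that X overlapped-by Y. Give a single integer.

Checking all 90 ordered pairs for relation 'overlapped-by'; matching pairs in alphabetical order:
(A, C): A overlapped-by C ✓
(A, E): A overlapped-by E ✓
(A, K): A overlapped-by K ✓
(A, R): A overlapped-by R ✓
(A, V): A overlapped-by V ✓
(B, C): B overlapped-by C ✓
(B, E): B overlapped-by E ✓
(B, R): B overlapped-by R ✓
(B, V): B overlapped-by V ✓
(C, V): C overlapped-by V ✓
(E, V): E overlapped-by V ✓
(G, B): G overlapped-by B ✓
(G, C): G overlapped-by C ✓
(G, E): G overlapped-by E ✓
(G, R): G overlapped-by R ✓
(G, V): G overlapped-by V ✓
(K, C): K overlapped-by C ✓
(K, R): K overlapped-by R ✓
(K, V): K overlapped-by V ✓
Count: 19.

19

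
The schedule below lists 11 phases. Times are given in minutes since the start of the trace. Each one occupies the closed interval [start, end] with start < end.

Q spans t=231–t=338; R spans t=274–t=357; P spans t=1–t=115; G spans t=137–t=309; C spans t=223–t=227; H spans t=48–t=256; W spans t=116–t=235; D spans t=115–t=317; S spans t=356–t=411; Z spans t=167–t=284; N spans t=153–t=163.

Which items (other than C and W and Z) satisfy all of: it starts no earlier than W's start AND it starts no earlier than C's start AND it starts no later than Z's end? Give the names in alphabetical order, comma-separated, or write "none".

Conditions: its start is no earlier than W's start (X.start >= t=116) AND its start is no earlier than C's start (X.start >= t=223) AND its start is no later than Z's end (X.start <= t=284).
D: start t=115 >= t=116? ✗; start t=115 >= t=223? ✗; start t=115 <= t=284? ✓ → no.
G: start t=137 >= t=116? ✓; start t=137 >= t=223? ✗; start t=137 <= t=284? ✓ → no.
H: start t=48 >= t=116? ✗; start t=48 >= t=223? ✗; start t=48 <= t=284? ✓ → no.
N: start t=153 >= t=116? ✓; start t=153 >= t=223? ✗; start t=153 <= t=284? ✓ → no.
P: start t=1 >= t=116? ✗; start t=1 >= t=223? ✗; start t=1 <= t=284? ✓ → no.
Q: start t=231 >= t=116? ✓; start t=231 >= t=223? ✓; start t=231 <= t=284? ✓ → yes.
R: start t=274 >= t=116? ✓; start t=274 >= t=223? ✓; start t=274 <= t=284? ✓ → yes.
S: start t=356 >= t=116? ✓; start t=356 >= t=223? ✓; start t=356 <= t=284? ✗ → no.
Result: Q, R.

Q, R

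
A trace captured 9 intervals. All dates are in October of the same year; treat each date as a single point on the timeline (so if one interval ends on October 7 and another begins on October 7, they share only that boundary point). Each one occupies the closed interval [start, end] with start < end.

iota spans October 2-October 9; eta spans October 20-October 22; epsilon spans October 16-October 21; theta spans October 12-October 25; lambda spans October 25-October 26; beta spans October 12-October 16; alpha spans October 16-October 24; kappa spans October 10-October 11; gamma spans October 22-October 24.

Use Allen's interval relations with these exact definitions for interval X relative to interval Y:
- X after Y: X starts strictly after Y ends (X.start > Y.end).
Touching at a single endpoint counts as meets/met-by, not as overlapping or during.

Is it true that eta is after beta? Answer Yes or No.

eta = [October 20, October 22], beta = [October 12, October 16].
Actual relation of eta to beta: after.
Asked whether 'after' holds → Yes.

Yes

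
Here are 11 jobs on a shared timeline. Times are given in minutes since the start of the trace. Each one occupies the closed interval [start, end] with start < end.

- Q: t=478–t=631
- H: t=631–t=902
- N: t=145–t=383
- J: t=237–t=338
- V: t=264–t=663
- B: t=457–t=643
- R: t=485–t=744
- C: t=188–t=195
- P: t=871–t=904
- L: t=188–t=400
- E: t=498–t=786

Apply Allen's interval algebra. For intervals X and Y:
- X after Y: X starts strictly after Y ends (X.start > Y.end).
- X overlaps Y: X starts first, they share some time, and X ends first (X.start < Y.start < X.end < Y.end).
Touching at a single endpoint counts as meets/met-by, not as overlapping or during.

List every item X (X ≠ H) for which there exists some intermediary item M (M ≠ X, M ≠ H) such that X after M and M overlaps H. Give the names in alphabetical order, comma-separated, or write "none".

P

Target H = [t=631, t=902].
Intermediaries M with M overlaps H: B, E, R, V.
Via B — items with X after B: P.
Via E — items with X after E: P.
Via R — items with X after R: P.
Via V — items with X after V: P.
Union: P.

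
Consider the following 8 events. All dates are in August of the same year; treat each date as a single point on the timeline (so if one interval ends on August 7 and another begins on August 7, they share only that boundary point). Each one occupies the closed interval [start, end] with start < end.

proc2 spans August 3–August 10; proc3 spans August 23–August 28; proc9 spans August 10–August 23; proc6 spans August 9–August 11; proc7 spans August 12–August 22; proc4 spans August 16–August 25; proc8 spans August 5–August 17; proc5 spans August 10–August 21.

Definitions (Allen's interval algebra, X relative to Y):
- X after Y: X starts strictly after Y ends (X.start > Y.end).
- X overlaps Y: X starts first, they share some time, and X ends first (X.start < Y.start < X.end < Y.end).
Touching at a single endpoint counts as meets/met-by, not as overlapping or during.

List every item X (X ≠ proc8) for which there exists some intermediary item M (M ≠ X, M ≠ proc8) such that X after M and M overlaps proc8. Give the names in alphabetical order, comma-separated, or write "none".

proc3, proc4, proc7

Target proc8 = [August 5, August 17].
Intermediaries M with M overlaps proc8: proc2.
Via proc2 — items with X after proc2: proc3, proc4, proc7.
Union: proc3, proc4, proc7.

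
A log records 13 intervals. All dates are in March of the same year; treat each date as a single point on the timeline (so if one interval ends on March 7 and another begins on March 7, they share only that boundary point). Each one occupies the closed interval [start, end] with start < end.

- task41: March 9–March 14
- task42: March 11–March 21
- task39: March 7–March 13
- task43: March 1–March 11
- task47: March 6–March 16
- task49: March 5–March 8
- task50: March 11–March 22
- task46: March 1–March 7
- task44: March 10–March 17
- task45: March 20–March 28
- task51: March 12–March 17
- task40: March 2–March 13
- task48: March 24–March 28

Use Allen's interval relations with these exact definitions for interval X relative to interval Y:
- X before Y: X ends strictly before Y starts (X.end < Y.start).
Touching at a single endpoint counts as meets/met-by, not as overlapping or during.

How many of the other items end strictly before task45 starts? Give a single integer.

9

Target task45 = [March 20, March 28].
task39 [March 7, March 13] → before → counts.
task40 [March 2, March 13] → before → counts.
task41 [March 9, March 14] → before → counts.
task42 [March 11, March 21] → overlaps → no.
task43 [March 1, March 11] → before → counts.
task44 [March 10, March 17] → before → counts.
task46 [March 1, March 7] → before → counts.
task47 [March 6, March 16] → before → counts.
task48 [March 24, March 28] → finishes → no.
task49 [March 5, March 8] → before → counts.
task50 [March 11, March 22] → overlaps → no.
task51 [March 12, March 17] → before → counts.
Total: 9.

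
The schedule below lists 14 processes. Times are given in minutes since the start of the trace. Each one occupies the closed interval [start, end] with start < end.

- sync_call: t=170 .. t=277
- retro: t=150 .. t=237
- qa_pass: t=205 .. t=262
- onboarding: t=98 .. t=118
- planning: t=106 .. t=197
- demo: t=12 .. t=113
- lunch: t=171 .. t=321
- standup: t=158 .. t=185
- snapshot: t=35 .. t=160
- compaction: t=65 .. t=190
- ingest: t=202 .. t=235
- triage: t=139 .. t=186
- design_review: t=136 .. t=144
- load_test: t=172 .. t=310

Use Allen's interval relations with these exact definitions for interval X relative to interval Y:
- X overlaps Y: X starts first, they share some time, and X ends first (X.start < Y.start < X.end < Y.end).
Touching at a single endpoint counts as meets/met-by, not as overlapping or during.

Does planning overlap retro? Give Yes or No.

planning = [t=106, t=197], retro = [t=150, t=237].
Actual relation of planning to retro: overlaps.
Asked whether 'overlaps' holds → Yes.

Yes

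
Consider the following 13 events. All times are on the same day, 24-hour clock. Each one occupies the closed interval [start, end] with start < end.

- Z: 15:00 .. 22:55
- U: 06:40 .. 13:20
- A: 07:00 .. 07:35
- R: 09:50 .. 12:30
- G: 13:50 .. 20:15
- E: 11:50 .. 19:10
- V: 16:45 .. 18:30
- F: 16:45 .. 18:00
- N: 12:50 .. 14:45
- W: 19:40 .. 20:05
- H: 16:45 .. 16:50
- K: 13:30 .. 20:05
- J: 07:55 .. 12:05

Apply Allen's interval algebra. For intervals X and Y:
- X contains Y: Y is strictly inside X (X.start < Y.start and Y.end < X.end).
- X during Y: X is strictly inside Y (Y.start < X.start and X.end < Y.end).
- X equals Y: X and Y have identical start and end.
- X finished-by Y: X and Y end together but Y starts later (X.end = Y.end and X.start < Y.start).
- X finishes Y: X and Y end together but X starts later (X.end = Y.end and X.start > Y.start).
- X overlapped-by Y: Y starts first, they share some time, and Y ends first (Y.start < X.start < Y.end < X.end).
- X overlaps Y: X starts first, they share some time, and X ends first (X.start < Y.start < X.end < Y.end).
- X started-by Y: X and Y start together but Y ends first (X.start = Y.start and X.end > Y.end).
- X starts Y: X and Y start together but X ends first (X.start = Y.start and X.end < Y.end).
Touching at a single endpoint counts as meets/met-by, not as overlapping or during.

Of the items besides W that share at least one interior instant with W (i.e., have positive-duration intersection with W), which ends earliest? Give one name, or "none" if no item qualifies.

Target W = [19:40, 20:05].
A [07:00, 07:35] → before → excluded.
E [11:50, 19:10] → before → excluded.
F [16:45, 18:00] → before → excluded.
G [13:50, 20:15] → contains → candidate.
H [16:45, 16:50] → before → excluded.
J [07:55, 12:05] → before → excluded.
K [13:30, 20:05] → finished-by → candidate.
N [12:50, 14:45] → before → excluded.
R [09:50, 12:30] → before → excluded.
U [06:40, 13:20] → before → excluded.
V [16:45, 18:30] → before → excluded.
Z [15:00, 22:55] → contains → candidate.
Among candidates, earliest end is 20:05 → K.

K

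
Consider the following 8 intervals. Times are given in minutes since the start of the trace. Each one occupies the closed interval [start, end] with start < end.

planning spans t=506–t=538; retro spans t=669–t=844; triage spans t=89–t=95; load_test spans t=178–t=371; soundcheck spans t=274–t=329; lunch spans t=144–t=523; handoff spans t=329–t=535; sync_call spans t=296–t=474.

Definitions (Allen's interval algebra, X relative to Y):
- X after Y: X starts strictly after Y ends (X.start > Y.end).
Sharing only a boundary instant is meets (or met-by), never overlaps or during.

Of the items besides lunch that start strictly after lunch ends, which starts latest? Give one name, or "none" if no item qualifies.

retro

Target lunch = [t=144, t=523].
handoff [t=329, t=535] → overlapped-by → excluded.
load_test [t=178, t=371] → during → excluded.
planning [t=506, t=538] → overlapped-by → excluded.
retro [t=669, t=844] → after → candidate.
soundcheck [t=274, t=329] → during → excluded.
sync_call [t=296, t=474] → during → excluded.
triage [t=89, t=95] → before → excluded.
Among candidates, latest start is t=669 → retro.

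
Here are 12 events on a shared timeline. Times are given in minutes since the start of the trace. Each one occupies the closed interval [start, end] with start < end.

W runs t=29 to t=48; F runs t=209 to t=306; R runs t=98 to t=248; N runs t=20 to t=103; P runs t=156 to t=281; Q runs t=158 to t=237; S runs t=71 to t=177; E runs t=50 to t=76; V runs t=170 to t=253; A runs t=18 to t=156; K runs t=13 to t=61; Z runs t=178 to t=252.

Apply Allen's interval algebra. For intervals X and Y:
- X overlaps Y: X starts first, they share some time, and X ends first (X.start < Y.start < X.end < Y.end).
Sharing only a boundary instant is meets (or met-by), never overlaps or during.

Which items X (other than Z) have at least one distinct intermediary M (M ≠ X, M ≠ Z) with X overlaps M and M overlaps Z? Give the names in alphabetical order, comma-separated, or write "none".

A, N, S

Target Z = [t=178, t=252].
Intermediaries M with M overlaps Z: Q, R.
Via Q — items with X overlaps Q: S.
Via R — items with X overlaps R: A, N, S.
Union: A, N, S.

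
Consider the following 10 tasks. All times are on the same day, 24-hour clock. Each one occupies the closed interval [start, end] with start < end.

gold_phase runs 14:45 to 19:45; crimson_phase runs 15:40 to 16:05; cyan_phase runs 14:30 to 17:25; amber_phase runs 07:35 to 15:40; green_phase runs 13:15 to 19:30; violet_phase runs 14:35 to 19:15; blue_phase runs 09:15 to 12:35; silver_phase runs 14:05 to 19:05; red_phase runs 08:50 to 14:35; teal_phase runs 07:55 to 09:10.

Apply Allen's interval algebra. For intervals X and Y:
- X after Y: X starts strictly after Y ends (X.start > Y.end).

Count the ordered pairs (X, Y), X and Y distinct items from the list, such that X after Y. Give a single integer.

Checking all 90 ordered pairs for relation 'after'; matching pairs in alphabetical order:
(blue_phase, teal_phase): blue_phase after teal_phase ✓
(crimson_phase, blue_phase): crimson_phase after blue_phase ✓
(crimson_phase, red_phase): crimson_phase after red_phase ✓
(crimson_phase, teal_phase): crimson_phase after teal_phase ✓
(cyan_phase, blue_phase): cyan_phase after blue_phase ✓
(cyan_phase, teal_phase): cyan_phase after teal_phase ✓
(gold_phase, blue_phase): gold_phase after blue_phase ✓
(gold_phase, red_phase): gold_phase after red_phase ✓
(gold_phase, teal_phase): gold_phase after teal_phase ✓
(green_phase, blue_phase): green_phase after blue_phase ✓
(green_phase, teal_phase): green_phase after teal_phase ✓
(silver_phase, blue_phase): silver_phase after blue_phase ✓
(silver_phase, teal_phase): silver_phase after teal_phase ✓
(violet_phase, blue_phase): violet_phase after blue_phase ✓
(violet_phase, teal_phase): violet_phase after teal_phase ✓
Count: 15.

15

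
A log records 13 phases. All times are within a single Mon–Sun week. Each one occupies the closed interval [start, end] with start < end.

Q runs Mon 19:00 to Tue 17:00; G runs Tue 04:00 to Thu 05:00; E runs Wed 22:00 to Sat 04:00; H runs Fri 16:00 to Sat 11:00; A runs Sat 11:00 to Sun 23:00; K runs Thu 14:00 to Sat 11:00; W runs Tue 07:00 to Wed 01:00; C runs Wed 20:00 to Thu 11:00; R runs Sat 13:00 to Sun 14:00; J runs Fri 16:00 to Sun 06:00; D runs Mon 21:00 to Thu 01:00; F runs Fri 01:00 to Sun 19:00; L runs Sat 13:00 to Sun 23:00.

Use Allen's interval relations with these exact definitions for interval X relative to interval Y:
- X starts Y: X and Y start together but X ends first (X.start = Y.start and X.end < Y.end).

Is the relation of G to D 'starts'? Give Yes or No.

G = [Tue 04:00, Thu 05:00], D = [Mon 21:00, Thu 01:00].
Actual relation of G to D: overlapped-by.
Asked whether 'starts' holds → No.

No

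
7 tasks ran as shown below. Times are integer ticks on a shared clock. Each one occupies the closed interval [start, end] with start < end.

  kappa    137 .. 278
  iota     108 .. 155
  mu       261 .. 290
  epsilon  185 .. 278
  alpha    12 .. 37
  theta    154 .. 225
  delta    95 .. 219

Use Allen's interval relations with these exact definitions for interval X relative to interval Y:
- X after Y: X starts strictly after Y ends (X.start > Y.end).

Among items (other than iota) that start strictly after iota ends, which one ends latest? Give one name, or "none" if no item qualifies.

Target iota = [108, 155].
alpha [12, 37] → before → excluded.
delta [95, 219] → contains → excluded.
epsilon [185, 278] → after → candidate.
kappa [137, 278] → overlapped-by → excluded.
mu [261, 290] → after → candidate.
theta [154, 225] → overlapped-by → excluded.
Among candidates, latest end is 290 → mu.

mu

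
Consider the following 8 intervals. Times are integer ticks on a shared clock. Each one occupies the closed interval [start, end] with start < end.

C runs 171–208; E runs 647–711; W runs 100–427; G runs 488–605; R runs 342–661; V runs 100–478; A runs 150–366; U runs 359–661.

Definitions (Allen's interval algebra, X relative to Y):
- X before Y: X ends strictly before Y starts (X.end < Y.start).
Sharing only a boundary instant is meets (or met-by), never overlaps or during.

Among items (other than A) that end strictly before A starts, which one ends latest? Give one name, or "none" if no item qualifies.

Target A = [150, 366].
C [171, 208] → during → excluded.
E [647, 711] → after → excluded.
G [488, 605] → after → excluded.
R [342, 661] → overlapped-by → excluded.
U [359, 661] → overlapped-by → excluded.
V [100, 478] → contains → excluded.
W [100, 427] → contains → excluded.
No candidates → none.

none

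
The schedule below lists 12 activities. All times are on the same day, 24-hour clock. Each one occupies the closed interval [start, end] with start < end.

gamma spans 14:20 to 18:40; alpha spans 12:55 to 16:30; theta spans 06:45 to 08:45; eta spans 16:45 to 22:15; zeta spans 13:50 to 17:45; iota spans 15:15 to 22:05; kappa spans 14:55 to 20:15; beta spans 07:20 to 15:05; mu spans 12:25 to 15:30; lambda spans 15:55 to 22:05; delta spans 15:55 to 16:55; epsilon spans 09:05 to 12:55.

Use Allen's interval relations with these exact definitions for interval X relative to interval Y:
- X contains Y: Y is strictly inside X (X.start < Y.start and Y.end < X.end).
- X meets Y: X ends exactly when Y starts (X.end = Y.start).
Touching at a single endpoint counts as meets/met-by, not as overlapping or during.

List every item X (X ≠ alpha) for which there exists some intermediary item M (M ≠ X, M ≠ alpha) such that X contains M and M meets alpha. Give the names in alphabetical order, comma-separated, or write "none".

Target alpha = [12:55, 16:30].
Intermediaries M with M meets alpha: epsilon.
Via epsilon — items with X contains epsilon: beta.
Union: beta.

beta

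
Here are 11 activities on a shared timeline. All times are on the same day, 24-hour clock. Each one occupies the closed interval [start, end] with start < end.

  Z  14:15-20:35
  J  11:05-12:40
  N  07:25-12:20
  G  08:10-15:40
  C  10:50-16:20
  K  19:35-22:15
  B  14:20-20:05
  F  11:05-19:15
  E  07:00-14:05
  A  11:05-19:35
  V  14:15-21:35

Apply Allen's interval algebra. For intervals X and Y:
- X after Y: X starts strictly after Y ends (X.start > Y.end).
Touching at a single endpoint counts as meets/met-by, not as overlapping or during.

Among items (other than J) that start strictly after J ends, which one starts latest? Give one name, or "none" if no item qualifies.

Target J = [11:05, 12:40].
A [11:05, 19:35] → started-by → excluded.
B [14:20, 20:05] → after → candidate.
C [10:50, 16:20] → contains → excluded.
E [07:00, 14:05] → contains → excluded.
F [11:05, 19:15] → started-by → excluded.
G [08:10, 15:40] → contains → excluded.
K [19:35, 22:15] → after → candidate.
N [07:25, 12:20] → overlaps → excluded.
V [14:15, 21:35] → after → candidate.
Z [14:15, 20:35] → after → candidate.
Among candidates, latest start is 19:35 → K.

K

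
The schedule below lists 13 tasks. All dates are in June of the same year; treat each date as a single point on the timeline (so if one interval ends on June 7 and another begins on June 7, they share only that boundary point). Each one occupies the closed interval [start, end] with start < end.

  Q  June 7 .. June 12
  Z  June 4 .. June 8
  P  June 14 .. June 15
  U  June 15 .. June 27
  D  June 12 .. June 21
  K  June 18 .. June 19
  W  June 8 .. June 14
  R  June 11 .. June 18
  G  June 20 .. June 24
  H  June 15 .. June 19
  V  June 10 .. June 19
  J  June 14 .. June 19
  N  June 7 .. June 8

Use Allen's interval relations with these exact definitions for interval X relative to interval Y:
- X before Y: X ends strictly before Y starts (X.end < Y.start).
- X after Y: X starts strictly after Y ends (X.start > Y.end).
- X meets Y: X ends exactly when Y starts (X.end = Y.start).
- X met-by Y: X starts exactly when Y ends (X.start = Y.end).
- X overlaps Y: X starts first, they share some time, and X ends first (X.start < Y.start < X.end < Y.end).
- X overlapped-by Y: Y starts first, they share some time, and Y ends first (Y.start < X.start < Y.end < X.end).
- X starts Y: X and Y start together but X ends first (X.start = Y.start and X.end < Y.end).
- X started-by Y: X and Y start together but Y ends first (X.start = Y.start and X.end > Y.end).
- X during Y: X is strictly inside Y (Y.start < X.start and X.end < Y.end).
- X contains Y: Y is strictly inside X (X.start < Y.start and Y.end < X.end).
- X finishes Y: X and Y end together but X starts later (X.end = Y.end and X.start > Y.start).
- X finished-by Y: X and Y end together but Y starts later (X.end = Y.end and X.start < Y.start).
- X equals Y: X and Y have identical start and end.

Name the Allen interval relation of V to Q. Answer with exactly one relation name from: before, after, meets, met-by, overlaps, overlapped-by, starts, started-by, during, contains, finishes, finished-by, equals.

V = [June 10, June 19]; Q = [June 7, June 12].
Compare endpoints: V.start > Q.start, V.start < Q.end, V.end > Q.start, V.end > Q.end.
That pattern is 'overlapped-by'.

overlapped-by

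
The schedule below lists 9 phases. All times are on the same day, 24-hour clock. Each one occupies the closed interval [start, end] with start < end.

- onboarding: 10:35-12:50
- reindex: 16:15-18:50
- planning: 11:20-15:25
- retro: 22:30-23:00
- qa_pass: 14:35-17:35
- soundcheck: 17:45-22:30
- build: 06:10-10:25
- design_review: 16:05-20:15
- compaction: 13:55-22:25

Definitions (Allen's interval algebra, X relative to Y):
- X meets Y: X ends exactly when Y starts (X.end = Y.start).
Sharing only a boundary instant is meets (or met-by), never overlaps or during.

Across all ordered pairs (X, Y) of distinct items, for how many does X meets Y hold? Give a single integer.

1

Checking all 72 ordered pairs for relation 'meets'; matching pairs in alphabetical order:
(soundcheck, retro): soundcheck meets retro ✓
Count: 1.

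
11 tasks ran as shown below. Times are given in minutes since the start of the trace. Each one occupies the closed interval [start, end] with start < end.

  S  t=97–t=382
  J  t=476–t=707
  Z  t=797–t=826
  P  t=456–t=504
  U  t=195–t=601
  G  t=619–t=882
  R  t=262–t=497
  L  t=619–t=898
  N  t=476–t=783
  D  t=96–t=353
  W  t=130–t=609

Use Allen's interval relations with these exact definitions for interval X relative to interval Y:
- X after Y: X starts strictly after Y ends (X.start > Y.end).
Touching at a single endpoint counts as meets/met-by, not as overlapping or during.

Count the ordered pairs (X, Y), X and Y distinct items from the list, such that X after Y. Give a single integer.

Checking all 110 ordered pairs for relation 'after'; matching pairs in alphabetical order:
(G, D): G after D ✓
(G, P): G after P ✓
(G, R): G after R ✓
(G, S): G after S ✓
(G, U): G after U ✓
(G, W): G after W ✓
(J, D): J after D ✓
(J, S): J after S ✓
(L, D): L after D ✓
(L, P): L after P ✓
(L, R): L after R ✓
(L, S): L after S ✓
(L, U): L after U ✓
(L, W): L after W ✓
(N, D): N after D ✓
(N, S): N after S ✓
(P, D): P after D ✓
(P, S): P after S ✓
(Z, D): Z after D ✓
(Z, J): Z after J ✓
(Z, N): Z after N ✓
(Z, P): Z after P ✓
(Z, R): Z after R ✓
(Z, S): Z after S ✓
... plus 2 further pairs not listed.
Count: 26.

26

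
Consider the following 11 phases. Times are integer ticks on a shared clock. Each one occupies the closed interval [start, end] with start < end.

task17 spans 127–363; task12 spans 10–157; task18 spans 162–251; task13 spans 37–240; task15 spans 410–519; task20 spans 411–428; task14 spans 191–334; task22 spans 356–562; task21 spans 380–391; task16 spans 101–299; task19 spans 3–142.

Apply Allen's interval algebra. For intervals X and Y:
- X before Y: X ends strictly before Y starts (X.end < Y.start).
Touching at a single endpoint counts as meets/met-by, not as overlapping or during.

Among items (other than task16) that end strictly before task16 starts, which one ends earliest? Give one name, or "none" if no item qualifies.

none

Target task16 = [101, 299].
task12 [10, 157] → overlaps → excluded.
task13 [37, 240] → overlaps → excluded.
task14 [191, 334] → overlapped-by → excluded.
task15 [410, 519] → after → excluded.
task17 [127, 363] → overlapped-by → excluded.
task18 [162, 251] → during → excluded.
task19 [3, 142] → overlaps → excluded.
task20 [411, 428] → after → excluded.
task21 [380, 391] → after → excluded.
task22 [356, 562] → after → excluded.
No candidates → none.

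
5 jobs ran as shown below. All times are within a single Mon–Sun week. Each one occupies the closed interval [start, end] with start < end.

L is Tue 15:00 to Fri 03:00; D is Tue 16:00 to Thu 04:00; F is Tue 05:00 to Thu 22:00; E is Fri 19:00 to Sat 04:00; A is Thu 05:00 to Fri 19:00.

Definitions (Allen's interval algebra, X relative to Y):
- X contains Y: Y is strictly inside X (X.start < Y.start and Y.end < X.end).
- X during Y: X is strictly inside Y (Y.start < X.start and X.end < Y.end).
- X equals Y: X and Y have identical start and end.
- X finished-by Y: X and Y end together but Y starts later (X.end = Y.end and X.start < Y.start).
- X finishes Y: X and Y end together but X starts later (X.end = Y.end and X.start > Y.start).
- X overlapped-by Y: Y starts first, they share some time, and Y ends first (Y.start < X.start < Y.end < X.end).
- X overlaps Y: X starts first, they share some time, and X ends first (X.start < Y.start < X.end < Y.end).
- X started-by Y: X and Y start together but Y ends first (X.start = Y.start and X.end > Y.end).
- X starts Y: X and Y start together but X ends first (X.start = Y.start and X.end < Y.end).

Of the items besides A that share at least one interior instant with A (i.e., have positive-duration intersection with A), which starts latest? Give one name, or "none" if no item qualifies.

Target A = [Thu 05:00, Fri 19:00].
D [Tue 16:00, Thu 04:00] → before → excluded.
E [Fri 19:00, Sat 04:00] → met-by → excluded.
F [Tue 05:00, Thu 22:00] → overlaps → candidate.
L [Tue 15:00, Fri 03:00] → overlaps → candidate.
Among candidates, latest start is Tue 15:00 → L.

L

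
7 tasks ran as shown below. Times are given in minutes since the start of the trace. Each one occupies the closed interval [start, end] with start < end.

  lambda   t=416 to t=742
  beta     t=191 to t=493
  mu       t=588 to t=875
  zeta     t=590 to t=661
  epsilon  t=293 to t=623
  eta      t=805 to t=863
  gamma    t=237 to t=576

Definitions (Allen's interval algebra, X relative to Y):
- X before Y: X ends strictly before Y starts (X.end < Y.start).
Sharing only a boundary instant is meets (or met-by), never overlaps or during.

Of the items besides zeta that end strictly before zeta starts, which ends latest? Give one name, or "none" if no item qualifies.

gamma

Target zeta = [t=590, t=661].
beta [t=191, t=493] → before → candidate.
epsilon [t=293, t=623] → overlaps → excluded.
eta [t=805, t=863] → after → excluded.
gamma [t=237, t=576] → before → candidate.
lambda [t=416, t=742] → contains → excluded.
mu [t=588, t=875] → contains → excluded.
Among candidates, latest end is t=576 → gamma.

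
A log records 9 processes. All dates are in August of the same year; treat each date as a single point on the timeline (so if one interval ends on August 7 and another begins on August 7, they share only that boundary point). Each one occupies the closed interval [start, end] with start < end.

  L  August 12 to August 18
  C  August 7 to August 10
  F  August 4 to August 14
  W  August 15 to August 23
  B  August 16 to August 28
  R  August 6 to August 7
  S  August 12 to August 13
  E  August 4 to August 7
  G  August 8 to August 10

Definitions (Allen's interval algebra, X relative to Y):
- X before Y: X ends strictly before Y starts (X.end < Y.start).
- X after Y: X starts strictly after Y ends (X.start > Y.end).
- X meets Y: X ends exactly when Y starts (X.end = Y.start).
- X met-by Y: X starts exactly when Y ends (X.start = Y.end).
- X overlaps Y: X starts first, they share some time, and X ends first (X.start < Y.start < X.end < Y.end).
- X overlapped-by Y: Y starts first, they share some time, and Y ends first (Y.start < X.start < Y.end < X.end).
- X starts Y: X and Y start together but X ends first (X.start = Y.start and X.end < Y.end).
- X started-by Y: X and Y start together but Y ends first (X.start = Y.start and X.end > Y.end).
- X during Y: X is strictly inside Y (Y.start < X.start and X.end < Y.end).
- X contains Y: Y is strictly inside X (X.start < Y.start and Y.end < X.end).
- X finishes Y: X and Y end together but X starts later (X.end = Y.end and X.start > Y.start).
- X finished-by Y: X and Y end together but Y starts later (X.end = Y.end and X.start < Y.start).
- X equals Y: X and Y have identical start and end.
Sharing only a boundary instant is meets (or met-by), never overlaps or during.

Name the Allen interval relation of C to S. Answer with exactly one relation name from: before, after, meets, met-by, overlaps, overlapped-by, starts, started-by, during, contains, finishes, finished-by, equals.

C = [August 7, August 10]; S = [August 12, August 13].
Compare endpoints: C.start < S.start, C.start < S.end, C.end < S.start, C.end < S.end.
That pattern is 'before'.

before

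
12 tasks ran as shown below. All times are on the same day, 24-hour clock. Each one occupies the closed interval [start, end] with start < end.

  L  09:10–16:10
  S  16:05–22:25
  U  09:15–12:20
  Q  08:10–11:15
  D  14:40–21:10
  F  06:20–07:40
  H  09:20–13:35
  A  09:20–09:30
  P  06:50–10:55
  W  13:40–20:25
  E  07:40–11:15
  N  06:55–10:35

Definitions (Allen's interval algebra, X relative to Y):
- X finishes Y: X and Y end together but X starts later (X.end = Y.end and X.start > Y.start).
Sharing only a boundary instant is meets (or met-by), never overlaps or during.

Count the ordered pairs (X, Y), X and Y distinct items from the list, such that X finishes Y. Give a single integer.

Checking all 132 ordered pairs for relation 'finishes'; matching pairs in alphabetical order:
(Q, E): Q finishes E ✓
Count: 1.

1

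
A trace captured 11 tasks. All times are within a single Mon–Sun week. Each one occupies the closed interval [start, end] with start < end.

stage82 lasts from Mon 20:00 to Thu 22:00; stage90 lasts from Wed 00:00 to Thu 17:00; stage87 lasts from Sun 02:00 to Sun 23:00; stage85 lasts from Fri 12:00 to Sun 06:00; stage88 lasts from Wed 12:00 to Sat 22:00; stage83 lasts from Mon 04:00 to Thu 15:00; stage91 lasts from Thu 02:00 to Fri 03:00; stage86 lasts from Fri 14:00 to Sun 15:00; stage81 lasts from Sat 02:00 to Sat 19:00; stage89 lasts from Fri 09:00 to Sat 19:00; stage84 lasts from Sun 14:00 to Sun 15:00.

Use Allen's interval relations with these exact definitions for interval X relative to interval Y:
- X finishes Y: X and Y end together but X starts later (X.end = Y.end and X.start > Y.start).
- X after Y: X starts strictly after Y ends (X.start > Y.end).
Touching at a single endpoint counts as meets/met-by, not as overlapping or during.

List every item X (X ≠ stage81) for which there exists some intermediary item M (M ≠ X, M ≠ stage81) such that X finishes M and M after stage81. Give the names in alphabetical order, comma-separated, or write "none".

Target stage81 = [Sat 02:00, Sat 19:00].
Intermediaries M with M after stage81: stage84, stage87.
Via stage84 — items with X finishes stage84: none.
Via stage87 — items with X finishes stage87: none.
Union: none.

none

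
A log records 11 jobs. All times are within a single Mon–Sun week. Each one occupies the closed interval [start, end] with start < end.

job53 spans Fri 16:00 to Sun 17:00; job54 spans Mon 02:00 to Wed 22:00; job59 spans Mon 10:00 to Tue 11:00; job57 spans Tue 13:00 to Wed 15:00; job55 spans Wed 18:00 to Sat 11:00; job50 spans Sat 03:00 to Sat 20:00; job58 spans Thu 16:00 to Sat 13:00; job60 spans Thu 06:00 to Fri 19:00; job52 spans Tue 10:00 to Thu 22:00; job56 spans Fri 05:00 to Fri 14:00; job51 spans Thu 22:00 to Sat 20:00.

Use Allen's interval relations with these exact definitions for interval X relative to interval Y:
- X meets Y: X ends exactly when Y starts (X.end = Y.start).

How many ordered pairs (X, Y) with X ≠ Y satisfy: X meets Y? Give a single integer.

1

Checking all 110 ordered pairs for relation 'meets'; matching pairs in alphabetical order:
(job52, job51): job52 meets job51 ✓
Count: 1.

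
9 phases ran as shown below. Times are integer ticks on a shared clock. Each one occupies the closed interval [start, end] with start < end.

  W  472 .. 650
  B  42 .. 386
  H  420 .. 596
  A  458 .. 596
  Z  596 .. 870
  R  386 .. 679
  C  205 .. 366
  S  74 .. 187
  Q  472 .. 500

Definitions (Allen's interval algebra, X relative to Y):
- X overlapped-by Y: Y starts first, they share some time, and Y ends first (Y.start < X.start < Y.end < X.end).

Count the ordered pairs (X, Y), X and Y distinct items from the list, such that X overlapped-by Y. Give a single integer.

4

Checking all 72 ordered pairs for relation 'overlapped-by'; matching pairs in alphabetical order:
(W, A): W overlapped-by A ✓
(W, H): W overlapped-by H ✓
(Z, R): Z overlapped-by R ✓
(Z, W): Z overlapped-by W ✓
Count: 4.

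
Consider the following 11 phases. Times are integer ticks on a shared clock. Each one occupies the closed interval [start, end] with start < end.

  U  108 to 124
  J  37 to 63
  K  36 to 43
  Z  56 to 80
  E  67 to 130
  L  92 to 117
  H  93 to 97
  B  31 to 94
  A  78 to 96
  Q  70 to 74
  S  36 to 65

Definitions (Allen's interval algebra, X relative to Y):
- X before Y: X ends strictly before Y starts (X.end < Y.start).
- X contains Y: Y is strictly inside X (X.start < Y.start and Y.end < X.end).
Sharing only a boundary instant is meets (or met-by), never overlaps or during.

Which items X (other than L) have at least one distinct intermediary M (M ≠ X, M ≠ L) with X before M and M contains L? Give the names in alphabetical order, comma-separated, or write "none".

J, K, S

Target L = [92, 117].
Intermediaries M with M contains L: E.
Via E — items with X before E: J, K, S.
Union: J, K, S.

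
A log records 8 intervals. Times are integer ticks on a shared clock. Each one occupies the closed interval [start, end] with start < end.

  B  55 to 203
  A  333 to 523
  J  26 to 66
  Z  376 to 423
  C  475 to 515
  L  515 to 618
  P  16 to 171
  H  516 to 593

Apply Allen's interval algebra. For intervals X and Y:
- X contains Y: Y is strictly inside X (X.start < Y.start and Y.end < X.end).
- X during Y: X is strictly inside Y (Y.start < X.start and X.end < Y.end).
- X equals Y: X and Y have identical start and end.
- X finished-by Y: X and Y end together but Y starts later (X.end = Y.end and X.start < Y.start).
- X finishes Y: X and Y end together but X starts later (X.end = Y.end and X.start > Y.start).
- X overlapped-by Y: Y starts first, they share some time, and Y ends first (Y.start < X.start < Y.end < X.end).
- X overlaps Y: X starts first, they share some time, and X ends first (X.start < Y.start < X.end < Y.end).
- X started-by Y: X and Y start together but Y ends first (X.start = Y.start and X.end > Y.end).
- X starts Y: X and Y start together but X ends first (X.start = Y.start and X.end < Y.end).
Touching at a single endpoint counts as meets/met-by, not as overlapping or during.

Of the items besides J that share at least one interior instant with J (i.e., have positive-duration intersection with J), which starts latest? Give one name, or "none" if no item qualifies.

B

Target J = [26, 66].
A [333, 523] → after → excluded.
B [55, 203] → overlapped-by → candidate.
C [475, 515] → after → excluded.
H [516, 593] → after → excluded.
L [515, 618] → after → excluded.
P [16, 171] → contains → candidate.
Z [376, 423] → after → excluded.
Among candidates, latest start is 55 → B.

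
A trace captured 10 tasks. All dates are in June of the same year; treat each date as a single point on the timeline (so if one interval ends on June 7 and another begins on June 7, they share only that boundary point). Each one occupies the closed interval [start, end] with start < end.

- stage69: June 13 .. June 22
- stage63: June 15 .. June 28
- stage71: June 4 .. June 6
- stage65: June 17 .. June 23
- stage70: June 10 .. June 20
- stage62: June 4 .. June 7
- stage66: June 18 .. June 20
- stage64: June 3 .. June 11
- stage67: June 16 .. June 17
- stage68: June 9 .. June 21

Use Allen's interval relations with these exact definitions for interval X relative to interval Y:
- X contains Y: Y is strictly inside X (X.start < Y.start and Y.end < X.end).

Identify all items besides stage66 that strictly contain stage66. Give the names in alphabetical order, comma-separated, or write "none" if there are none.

Target stage66 = [June 18, June 20].
stage62 [June 4, June 7] → before → no.
stage63 [June 15, June 28] → contains → yes.
stage64 [June 3, June 11] → before → no.
stage65 [June 17, June 23] → contains → yes.
stage67 [June 16, June 17] → before → no.
stage68 [June 9, June 21] → contains → yes.
stage69 [June 13, June 22] → contains → yes.
stage70 [June 10, June 20] → finished-by → no.
stage71 [June 4, June 6] → before → no.
Result: stage63, stage65, stage68, stage69.

stage63, stage65, stage68, stage69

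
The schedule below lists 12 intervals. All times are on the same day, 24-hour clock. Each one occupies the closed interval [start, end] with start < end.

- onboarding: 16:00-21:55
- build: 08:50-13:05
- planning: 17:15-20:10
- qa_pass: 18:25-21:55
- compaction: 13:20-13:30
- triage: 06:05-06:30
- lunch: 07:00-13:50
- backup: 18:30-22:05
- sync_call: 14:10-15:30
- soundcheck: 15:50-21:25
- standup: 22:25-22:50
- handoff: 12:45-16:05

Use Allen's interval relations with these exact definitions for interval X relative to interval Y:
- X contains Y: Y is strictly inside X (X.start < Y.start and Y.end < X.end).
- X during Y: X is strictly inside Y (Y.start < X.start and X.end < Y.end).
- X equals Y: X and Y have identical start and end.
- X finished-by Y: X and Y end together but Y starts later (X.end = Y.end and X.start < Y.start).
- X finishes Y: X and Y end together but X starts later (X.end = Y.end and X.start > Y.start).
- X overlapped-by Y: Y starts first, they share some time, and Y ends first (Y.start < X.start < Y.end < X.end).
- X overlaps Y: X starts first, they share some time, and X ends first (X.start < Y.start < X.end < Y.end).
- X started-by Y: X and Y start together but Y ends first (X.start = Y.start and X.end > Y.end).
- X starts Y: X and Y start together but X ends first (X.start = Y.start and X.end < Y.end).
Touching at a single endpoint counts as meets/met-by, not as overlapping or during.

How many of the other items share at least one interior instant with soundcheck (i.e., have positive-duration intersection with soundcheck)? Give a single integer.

Target soundcheck = [15:50, 21:25].
backup [18:30, 22:05] → overlapped-by → counts.
build [08:50, 13:05] → before → no.
compaction [13:20, 13:30] → before → no.
handoff [12:45, 16:05] → overlaps → counts.
lunch [07:00, 13:50] → before → no.
onboarding [16:00, 21:55] → overlapped-by → counts.
planning [17:15, 20:10] → during → counts.
qa_pass [18:25, 21:55] → overlapped-by → counts.
standup [22:25, 22:50] → after → no.
sync_call [14:10, 15:30] → before → no.
triage [06:05, 06:30] → before → no.
Total: 5.

5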